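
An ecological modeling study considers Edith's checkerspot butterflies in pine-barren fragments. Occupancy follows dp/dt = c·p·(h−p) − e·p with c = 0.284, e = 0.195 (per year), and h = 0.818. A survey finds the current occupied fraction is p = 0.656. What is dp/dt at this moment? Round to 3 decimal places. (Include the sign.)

-0.098

Colonization term: c·p·(h−p) = 0.284×0.656×0.1620 = 0.03018.
Extinction term: e·p = 0.12792.
dp/dt = 0.03018 − 0.12792 = -0.09774.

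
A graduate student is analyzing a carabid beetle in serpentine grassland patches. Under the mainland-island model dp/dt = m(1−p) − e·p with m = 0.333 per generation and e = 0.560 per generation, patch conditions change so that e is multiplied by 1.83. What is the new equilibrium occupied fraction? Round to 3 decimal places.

Before: p* = 0.333/(0.333+0.560) = 0.3729.
After: m = 0.333, e = 1.0248; p* = 0.333/1.3578 = 0.2452.

0.245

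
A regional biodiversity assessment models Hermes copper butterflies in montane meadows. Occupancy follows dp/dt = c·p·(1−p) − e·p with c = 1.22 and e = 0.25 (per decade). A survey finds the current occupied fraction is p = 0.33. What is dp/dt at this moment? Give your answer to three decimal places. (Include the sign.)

Colonization term: c·p·(1−p) = 1.22×0.33×0.6700 = 0.26974.
Extinction term: e·p = 0.08250.
dp/dt = 0.26974 − 0.08250 = 0.18724.

0.187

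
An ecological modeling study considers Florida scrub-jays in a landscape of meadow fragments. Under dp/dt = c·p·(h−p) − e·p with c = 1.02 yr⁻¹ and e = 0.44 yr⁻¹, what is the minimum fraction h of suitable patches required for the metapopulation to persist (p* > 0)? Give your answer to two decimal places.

0.43

p* = h − e/c is positive only when h > e/c.
h_min = e/c = 0.44/1.02 = 0.4314.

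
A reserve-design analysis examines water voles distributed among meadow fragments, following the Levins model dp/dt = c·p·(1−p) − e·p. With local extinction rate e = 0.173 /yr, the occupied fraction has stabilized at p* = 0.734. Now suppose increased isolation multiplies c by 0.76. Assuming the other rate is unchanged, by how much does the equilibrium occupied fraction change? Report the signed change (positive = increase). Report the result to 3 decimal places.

Balance c(1−p*) = e gives c = e/(1 − 0.73400) = 0.173/0.26600 = 0.65038.
New p* = 1 − e/c = 1 − 0.17300/0.49429 = 0.65000.
Δp* = 0.65000 − 0.73400 = -0.08400.

-0.084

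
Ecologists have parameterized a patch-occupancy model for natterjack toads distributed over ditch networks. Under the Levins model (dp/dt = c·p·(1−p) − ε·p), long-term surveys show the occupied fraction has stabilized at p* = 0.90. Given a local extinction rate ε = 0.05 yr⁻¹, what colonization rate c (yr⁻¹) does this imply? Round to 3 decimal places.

At equilibrium c(1−p*) = ε, so c = ε/(1−p*).
c = 0.05/(1 − 0.90) = 0.05/0.1000 = 0.5000.

0.500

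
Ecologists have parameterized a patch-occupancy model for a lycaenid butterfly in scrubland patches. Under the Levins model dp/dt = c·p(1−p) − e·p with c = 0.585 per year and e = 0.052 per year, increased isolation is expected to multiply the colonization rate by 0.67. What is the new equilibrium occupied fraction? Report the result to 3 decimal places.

0.867

Before: p* = 1 − 0.052/0.585 = 0.9111.
After the change, c = 0.39195, e = 0.052, so p* = 1 − 0.052/0.39195 = 0.8673.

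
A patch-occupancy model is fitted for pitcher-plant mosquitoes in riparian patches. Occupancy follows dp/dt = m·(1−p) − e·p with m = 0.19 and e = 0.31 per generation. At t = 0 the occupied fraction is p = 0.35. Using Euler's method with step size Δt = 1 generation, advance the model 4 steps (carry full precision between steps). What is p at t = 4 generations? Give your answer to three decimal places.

Update rule: p ← p + [m·(1−p) − e·p]·Δt with Δt = 1.
step 1: Δp = +0.01500, p = 0.36500
step 2: Δp = +0.00750, p = 0.37250
step 3: Δp = +0.00375, p = 0.37625
step 4: Δp = +0.00188, p = 0.37812

0.378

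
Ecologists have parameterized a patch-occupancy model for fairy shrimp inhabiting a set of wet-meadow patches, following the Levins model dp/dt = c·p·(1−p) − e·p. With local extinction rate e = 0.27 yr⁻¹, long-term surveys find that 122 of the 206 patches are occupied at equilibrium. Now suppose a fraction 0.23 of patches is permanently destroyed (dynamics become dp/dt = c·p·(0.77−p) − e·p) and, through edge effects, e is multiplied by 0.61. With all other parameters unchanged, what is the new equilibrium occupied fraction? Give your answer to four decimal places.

Observed p* = 122/206 = 0.59223.
Balance c(1−p*) = e gives c = e/(1 − 0.59223) = 0.27/0.40777 = 0.66214.
New p* = 0.77 − e/c = 0.77 − 0.16470/0.66214 = 0.52126.

0.5213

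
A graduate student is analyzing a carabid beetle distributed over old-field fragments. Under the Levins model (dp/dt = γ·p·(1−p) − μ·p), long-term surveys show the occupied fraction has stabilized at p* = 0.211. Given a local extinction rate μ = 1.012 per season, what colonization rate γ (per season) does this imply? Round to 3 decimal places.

At equilibrium γ(1−p*) = μ, so γ = μ/(1−p*).
γ = 1.012/(1 − 0.211) = 1.012/0.7890 = 1.2826.

1.283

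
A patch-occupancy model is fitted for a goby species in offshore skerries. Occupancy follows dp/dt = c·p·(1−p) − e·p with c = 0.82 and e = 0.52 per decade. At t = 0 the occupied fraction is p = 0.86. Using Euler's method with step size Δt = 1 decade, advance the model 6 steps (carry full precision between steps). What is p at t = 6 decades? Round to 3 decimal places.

0.382

Update rule: p ← p + [c·p·(1−p) − e·p]·Δt with Δt = 1.
p: 0.86000 → 0.51153  (Δp = -0.34847)
p: 0.51153 → 0.45042  (Δp = -0.06110)
p: 0.45042 → 0.41919  (Δp = -0.03124)
p: 0.41919 → 0.40086  (Δp = -0.01833)
p: 0.40086 → 0.38935  (Δp = -0.01151)
p: 0.38935 → 0.38185  (Δp = -0.00750)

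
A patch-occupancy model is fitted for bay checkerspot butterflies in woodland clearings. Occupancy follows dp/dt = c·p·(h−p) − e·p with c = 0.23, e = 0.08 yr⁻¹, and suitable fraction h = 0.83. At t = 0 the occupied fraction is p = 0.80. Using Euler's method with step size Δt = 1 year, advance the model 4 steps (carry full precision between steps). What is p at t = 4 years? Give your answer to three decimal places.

0.635

Update rule: p ← p + [c·p·(h−p) − e·p]·Δt with Δt = 1.
  1  |  dp/dt·Δt = -0.058480  |  p_1 = 0.741520
  2  |  dp/dt·Δt = -0.044231  |  p_2 = 0.697289
  3  |  dp/dt·Δt = -0.034499  |  p_3 = 0.662789
  4  |  dp/dt·Δt = -0.027533  |  p_4 = 0.635256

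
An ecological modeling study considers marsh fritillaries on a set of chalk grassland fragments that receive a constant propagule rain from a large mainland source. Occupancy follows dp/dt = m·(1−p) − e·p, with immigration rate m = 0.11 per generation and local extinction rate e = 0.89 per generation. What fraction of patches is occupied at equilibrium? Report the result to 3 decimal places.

Setting dp/dt = 0: m − m·p* = e·p*, so m = (m+e)·p*.
p* = m/(m+e) = 0.11/(0.11+0.89) = 0.11/1.0000 = 0.1100.

0.110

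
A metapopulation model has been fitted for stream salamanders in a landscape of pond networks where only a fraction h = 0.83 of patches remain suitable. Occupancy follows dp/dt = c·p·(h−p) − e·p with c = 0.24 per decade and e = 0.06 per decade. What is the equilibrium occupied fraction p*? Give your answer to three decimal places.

Setting dp/dt = 0 and dividing by p* gives c·(h−p*) = e.
So p* = h − e/c = 0.83 − 0.06/0.24 = 0.83 − 0.2500 = 0.5800.

0.580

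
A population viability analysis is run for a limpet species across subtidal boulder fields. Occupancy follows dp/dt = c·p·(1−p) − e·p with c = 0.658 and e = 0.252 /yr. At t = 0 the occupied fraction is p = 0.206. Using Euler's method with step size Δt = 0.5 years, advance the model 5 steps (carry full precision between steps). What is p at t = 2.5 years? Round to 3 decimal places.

0.356

Update rule: p ← p + [c·p·(1−p) − e·p]·Δt with Δt = 0.5.
p: 0.20600 → 0.23386  (Δp = +0.02786)
p: 0.23386 → 0.26334  (Δp = +0.02948)
p: 0.26334 → 0.29398  (Δp = +0.03064)
p: 0.29398 → 0.32522  (Δp = +0.03124)
p: 0.32522 → 0.35645  (Δp = +0.03122)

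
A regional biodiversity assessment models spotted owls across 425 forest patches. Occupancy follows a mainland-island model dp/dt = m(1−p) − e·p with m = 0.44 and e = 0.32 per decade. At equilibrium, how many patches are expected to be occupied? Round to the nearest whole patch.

246

p* = m/(m+e) = 0.44/0.7600 = 0.5789.
Expected occupied patches = N × p* = 425 × 0.5789 = 246.05 ≈ 246.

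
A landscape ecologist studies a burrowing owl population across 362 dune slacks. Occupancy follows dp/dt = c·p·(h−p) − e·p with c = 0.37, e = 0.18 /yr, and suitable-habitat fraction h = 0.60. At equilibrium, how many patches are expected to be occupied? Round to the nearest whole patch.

41

p* = h − e/c = 0.60 − 0.4865 = 0.1135.
Expected occupied patches = N × p* = 362 × 0.1135 = 41.09 ≈ 41.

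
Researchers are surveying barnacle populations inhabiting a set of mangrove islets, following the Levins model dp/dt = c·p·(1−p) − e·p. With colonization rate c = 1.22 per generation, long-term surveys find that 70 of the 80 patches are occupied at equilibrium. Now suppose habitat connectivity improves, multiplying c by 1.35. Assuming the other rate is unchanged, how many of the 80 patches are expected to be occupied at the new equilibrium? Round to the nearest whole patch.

Observed p* = 70/80 = 0.87500.
Balance c(1−p*) = e gives e = 1.22×(1 − 0.87500) = 0.15250.
New p* = 1 − e/c = 1 − 0.15250/1.64700 = 0.90741.
Expected occupied = 80 × 0.90741 = 72.59 ≈ 73.

73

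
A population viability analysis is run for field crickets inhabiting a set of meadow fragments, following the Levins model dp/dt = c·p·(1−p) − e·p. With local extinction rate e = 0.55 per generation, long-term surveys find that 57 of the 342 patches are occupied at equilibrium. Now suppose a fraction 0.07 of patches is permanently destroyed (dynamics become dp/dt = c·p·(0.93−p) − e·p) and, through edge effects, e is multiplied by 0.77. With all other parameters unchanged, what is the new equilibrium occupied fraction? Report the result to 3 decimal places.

0.288

Observed p* = 57/342 = 0.16667.
Balance c(1−p*) = e gives c = e/(1 − 0.16667) = 0.55/0.83333 = 0.66000.
New p* = 0.93 − e/c = 0.93 − 0.42350/0.66000 = 0.28833.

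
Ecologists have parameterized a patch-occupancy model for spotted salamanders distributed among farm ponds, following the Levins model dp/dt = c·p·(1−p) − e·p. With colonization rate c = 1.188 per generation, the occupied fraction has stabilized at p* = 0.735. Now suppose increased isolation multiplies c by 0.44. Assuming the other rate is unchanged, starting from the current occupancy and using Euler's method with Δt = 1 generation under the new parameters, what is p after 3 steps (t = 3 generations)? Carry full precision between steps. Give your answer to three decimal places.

0.500

Balance c(1−p*) = e gives e = 1.188×(1 − 0.73500) = 0.31482.
Starting from p₀ = 0.73500; update p ← p + (dp/dt)·Δt with the new parameters.
t = 1: p = 0.73500 + (-0.12958) = 0.60542
t = 2: p = 0.60542 + (-0.06573) = 0.53969
t = 3: p = 0.53969 + (-0.04005) = 0.49964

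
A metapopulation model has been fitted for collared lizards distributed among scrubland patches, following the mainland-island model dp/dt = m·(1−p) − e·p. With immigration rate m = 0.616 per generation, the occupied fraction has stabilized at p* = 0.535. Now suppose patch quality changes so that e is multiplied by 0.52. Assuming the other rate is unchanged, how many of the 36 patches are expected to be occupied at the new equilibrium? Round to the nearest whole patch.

Balance m(1−p*) = e·p* gives e = m(1−p*)/p* = 0.616×0.46500/0.53500 = 0.53540.
New p* = m/(m+e) = 0.61600/(0.61600+0.27841) = 0.68872.
Expected occupied = 36 × 0.68872 = 24.79 ≈ 25.

25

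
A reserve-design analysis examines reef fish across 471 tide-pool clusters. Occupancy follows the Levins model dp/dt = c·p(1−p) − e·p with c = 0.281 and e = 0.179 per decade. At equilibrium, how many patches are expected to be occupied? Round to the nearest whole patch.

p* = 1 − e/c = 1 − 0.179/0.281 = 0.3630.
Expected occupied patches = N × p* = 471 × 0.3630 = 170.97 ≈ 171.

171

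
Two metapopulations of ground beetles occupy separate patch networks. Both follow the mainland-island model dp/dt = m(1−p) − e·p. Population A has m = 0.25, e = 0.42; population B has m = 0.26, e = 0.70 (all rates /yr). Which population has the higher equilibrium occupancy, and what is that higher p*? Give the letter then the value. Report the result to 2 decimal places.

A: p*_A = m/(m+e) = 0.25/0.6700 = 0.3731.
B: p*_B = 0.26/0.9600 = 0.2708.
A is higher at 0.3731.

A, 0.37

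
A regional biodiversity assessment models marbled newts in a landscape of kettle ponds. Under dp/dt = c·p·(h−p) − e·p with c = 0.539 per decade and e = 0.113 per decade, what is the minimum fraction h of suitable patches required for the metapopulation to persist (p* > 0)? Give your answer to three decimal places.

p* = h − e/c is positive only when h > e/c.
h_min = e/c = 0.113/0.539 = 0.2096.

0.210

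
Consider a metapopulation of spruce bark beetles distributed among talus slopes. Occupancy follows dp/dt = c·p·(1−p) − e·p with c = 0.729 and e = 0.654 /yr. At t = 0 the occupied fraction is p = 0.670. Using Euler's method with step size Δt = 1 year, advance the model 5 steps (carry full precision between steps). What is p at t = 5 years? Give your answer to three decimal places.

0.210

Update rule: p ← p + [c·p·(1−p) − e·p]·Δt with Δt = 1.
t = 1: p = 0.67000 + (-0.27700) = 0.39300
t = 2: p = 0.39300 + (-0.08312) = 0.30988
t = 3: p = 0.30988 + (-0.04676) = 0.26312
t = 4: p = 0.26312 + (-0.03074) = 0.23238
t = 5: p = 0.23238 + (-0.02194) = 0.21044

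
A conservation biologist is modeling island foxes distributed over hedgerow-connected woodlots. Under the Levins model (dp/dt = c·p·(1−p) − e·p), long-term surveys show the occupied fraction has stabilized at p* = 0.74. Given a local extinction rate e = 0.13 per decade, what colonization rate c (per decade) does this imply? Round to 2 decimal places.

At equilibrium c(1−p*) = e, so c = e/(1−p*).
c = 0.13/(1 − 0.74) = 0.13/0.2600 = 0.5000.

0.50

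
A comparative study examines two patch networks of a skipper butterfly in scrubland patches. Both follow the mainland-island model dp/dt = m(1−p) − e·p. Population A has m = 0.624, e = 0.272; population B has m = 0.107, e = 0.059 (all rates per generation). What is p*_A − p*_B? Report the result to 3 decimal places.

0.052

A: p*_A = m/(m+e) = 0.624/0.8960 = 0.6964.
B: p*_B = 0.107/0.1660 = 0.6446.
p*_A − p*_B = 0.6964 − 0.6446 = 0.0519.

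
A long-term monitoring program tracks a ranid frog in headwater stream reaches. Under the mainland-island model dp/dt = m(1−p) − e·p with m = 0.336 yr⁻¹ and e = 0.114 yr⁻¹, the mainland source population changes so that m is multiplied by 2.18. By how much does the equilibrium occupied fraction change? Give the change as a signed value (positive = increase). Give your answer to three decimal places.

Before: p* = 0.336/(0.336+0.114) = 0.7467.
After: m = 0.73248, e = 0.114; p* = 0.73248/0.8465 = 0.8653.
Δp* = 0.8653 − 0.7467 = +0.1187.

0.119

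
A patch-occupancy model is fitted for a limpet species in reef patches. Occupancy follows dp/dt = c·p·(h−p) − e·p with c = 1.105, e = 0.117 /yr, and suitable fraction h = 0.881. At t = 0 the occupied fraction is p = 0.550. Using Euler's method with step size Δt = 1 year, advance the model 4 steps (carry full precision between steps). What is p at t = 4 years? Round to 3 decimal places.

0.775

Update rule: p ← p + [c·p·(h−p) − e·p]·Δt with Δt = 1.
p: 0.55000 → 0.68682  (Δp = +0.13682)
p: 0.68682 → 0.75383  (Δp = +0.06702)
p: 0.75383 → 0.77156  (Δp = +0.01773)
p: 0.77156 → 0.77459  (Δp = +0.00303)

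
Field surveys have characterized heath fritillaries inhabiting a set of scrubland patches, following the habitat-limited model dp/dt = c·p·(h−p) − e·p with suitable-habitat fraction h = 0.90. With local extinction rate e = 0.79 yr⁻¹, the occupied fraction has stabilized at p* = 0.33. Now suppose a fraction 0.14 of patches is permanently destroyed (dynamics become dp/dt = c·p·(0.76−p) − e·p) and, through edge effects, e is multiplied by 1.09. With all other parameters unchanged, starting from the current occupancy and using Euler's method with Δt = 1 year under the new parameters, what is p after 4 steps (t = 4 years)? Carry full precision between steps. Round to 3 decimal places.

Balance c(h−p*) = e gives c = e/(0.9 − 0.33000) = 0.79/0.57000 = 1.38596.
Starting from p₀ = 0.33000; update p ← p + (dp/dt)·Δt with the new parameters.
t = 1: p = 0.33000 + (-0.08749) = 0.24251
t = 2: p = 0.24251 + (-0.03489) = 0.20762
t = 3: p = 0.20762 + (-0.01983) = 0.18779
t = 4: p = 0.18779 + (-0.01278) = 0.17501

0.175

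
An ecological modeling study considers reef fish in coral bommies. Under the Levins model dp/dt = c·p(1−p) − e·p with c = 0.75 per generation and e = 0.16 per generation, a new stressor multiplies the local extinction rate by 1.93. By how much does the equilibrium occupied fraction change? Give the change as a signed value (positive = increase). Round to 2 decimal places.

-0.20

Before: p* = 1 − 0.16/0.75 = 0.7867.
After the change, c = 0.75, e = 0.3088, so p* = 1 − 0.3088/0.75 = 0.5883.
Δp* = 0.5883 − 0.7867 = -0.1984.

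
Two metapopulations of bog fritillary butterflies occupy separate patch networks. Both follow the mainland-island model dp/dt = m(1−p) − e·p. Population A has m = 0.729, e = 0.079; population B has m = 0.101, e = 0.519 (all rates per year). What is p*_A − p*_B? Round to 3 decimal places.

0.739

A: p*_A = m/(m+e) = 0.729/0.8080 = 0.9022.
B: p*_B = 0.101/0.6200 = 0.1629.
p*_A − p*_B = 0.9022 − 0.1629 = 0.7393.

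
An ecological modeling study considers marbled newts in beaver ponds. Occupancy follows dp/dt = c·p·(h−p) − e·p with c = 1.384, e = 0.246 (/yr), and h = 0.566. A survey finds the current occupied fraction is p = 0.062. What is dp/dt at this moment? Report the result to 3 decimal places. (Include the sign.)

Colonization term: c·p·(h−p) = 1.384×0.062×0.5040 = 0.04325.
Extinction term: e·p = 0.01525.
dp/dt = 0.04325 − 0.01525 = 0.02800.

0.028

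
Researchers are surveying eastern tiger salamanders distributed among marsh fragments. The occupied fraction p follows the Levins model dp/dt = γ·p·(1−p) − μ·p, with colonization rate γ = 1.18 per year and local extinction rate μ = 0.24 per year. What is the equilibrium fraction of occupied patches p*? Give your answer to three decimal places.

0.797

Setting dp/dt = 0 and dividing through by p* gives γ·(1−p*) = μ.
So p* = 1 − μ/γ = 1 − 0.24/1.18 = 1 − 0.2034 = 0.7966.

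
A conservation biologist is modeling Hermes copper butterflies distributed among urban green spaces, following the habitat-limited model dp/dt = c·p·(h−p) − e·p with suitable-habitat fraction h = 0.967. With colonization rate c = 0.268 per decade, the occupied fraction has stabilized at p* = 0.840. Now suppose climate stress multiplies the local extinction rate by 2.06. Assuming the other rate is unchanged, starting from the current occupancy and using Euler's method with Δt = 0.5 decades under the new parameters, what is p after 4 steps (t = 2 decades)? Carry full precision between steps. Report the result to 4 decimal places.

0.7899

Balance c(h−p*) = e gives e = 0.268×(0.967 − 0.84000) = 0.03404.
Starting from p₀ = 0.84000; update p ← p + (dp/dt)·Δt with the new parameters.
t = 0.5: p = 0.84000 + (-0.01515) = 0.82485
t = 1: p = 0.82485 + (-0.01320) = 0.81164
t = 1.5: p = 0.81164 + (-0.01156) = 0.80009
t = 2: p = 0.80009 + (-0.01015) = 0.78993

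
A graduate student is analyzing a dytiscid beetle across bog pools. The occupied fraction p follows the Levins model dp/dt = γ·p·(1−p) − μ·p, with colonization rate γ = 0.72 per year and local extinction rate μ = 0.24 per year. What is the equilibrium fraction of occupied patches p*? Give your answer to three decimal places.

0.667

Setting dp/dt = 0 and dividing through by p* gives γ·(1−p*) = μ.
So p* = 1 − μ/γ = 1 − 0.24/0.72 = 1 − 0.3333 = 0.6667.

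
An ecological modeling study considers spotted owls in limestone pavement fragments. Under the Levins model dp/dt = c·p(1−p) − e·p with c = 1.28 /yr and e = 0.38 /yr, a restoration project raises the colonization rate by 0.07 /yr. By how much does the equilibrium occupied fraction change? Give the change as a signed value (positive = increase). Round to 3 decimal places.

0.015

Before: p* = 1 − 0.38/1.28 = 0.7031.
After the change, c = 1.35, e = 0.38, so p* = 1 − 0.38/1.35 = 0.7185.
Δp* = 0.7185 − 0.7031 = +0.0154.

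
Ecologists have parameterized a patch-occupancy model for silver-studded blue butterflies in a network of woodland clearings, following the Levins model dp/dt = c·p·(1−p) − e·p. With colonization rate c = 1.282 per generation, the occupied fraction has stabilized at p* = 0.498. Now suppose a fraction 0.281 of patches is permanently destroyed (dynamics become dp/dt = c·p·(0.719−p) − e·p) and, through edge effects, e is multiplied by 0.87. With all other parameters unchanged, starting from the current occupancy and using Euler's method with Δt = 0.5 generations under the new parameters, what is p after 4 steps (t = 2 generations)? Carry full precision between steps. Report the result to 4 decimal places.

0.3436

Balance c(1−p*) = e gives e = 1.282×(1 − 0.49800) = 0.64356.
Starting from p₀ = 0.49800; update p ← p + (dp/dt)·Δt with the new parameters.
p: 0.49800 → 0.42913  (Δp = -0.06887)
p: 0.42913 → 0.38873  (Δp = -0.04040)
p: 0.38873 → 0.36220  (Δp = -0.02653)
p: 0.36220 → 0.34364  (Δp = -0.01856)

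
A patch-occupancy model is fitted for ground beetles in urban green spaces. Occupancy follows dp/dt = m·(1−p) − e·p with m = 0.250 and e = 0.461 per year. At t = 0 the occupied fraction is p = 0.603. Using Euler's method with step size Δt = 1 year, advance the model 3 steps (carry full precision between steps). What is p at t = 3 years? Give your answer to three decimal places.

Update rule: p ← p + [m·(1−p) − e·p]·Δt with Δt = 1.
step 1: Δp = -0.17873, p = 0.42427
step 2: Δp = -0.05165, p = 0.37261
step 3: Δp = -0.01493, p = 0.35769

0.358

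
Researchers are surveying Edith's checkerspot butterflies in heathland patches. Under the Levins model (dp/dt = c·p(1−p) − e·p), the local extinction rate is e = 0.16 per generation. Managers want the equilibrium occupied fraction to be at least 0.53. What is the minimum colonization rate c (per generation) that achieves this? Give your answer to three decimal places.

p* = 1 − e/c ≥ 0.53 requires e/c ≤ 0.4700, i.e. c ≥ e/0.4700.
c_min = 0.16/0.4700 = 0.3404.

0.340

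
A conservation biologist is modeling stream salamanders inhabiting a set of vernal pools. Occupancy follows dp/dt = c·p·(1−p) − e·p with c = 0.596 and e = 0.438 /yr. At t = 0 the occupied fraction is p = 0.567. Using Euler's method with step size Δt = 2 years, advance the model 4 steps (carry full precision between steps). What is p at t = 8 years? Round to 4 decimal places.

0.2872

Update rule: p ← p + [c·p·(1−p) − e·p]·Δt with Δt = 2.
  1  |  dp/dt·Δt = -0.204043  |  p_1 = 0.362957
  2  |  dp/dt·Δt = -0.042337  |  p_2 = 0.320620
  3  |  dp/dt·Δt = -0.021218  |  p_3 = 0.299402
  4  |  dp/dt·Δt = -0.012242  |  p_4 = 0.287160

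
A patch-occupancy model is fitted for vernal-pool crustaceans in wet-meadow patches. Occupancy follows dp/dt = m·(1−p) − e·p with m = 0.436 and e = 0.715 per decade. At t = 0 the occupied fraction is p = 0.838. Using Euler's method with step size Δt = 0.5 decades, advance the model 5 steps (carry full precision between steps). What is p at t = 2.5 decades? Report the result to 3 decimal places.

0.385

Update rule: p ← p + [m·(1−p) − e·p]·Δt with Δt = 0.5.
step 1: Δp = -0.26427, p = 0.57373
step 2: Δp = -0.11218, p = 0.46155
step 3: Δp = -0.04762, p = 0.41393
step 4: Δp = -0.02022, p = 0.39371
step 5: Δp = -0.00858, p = 0.38513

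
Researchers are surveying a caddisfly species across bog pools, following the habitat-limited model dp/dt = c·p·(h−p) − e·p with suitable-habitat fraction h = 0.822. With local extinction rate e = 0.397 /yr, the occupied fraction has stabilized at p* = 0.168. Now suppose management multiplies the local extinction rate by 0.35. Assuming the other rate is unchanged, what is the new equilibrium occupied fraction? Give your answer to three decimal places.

Balance c(h−p*) = e gives c = e/(0.822 − 0.16800) = 0.397/0.65400 = 0.60703.
New p* = 0.822 − e/c = 0.822 − 0.13895/0.60703 = 0.59310.

0.593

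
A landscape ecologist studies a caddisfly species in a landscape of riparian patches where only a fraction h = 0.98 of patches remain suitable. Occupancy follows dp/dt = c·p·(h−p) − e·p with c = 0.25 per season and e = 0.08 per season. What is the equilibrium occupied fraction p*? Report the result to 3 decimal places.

0.660

Setting dp/dt = 0 and dividing by p* gives c·(h−p*) = e.
So p* = h − e/c = 0.98 − 0.08/0.25 = 0.98 − 0.3200 = 0.6600.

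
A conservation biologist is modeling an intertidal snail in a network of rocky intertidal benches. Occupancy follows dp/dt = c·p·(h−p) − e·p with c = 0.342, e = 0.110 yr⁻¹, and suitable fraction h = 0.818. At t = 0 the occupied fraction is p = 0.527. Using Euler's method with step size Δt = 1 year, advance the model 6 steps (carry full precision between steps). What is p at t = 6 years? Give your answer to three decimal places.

Update rule: p ← p + [c·p·(h−p) − e·p]·Δt with Δt = 1.
t = 1: p = 0.52700 + (-0.00552) = 0.52148
t = 2: p = 0.52148 + (-0.00448) = 0.51700
t = 3: p = 0.51700 + (-0.00365) = 0.51335
t = 4: p = 0.51335 + (-0.00298) = 0.51037
t = 5: p = 0.51037 + (-0.00244) = 0.50792
t = 6: p = 0.50792 + (-0.00201) = 0.50591

0.506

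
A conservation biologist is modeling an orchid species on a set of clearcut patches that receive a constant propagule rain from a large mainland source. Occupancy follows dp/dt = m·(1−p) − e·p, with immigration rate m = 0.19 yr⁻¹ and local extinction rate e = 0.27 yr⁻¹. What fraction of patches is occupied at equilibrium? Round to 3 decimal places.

0.413

Setting dp/dt = 0: m − m·p* = e·p*, so m = (m+e)·p*.
p* = m/(m+e) = 0.19/(0.19+0.27) = 0.19/0.4600 = 0.4130.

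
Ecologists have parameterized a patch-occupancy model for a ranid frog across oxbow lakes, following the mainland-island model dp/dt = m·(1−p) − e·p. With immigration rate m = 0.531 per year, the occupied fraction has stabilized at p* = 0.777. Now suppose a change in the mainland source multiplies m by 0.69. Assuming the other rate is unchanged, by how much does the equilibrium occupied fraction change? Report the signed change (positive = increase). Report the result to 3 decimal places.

-0.071

Balance m(1−p*) = e·p* gives e = m(1−p*)/p* = 0.531×0.22300/0.77700 = 0.15240.
New p* = m/(m+e) = 0.36639/(0.36639+0.15240) = 0.70624.
Δp* = 0.70624 − 0.77700 = -0.07076.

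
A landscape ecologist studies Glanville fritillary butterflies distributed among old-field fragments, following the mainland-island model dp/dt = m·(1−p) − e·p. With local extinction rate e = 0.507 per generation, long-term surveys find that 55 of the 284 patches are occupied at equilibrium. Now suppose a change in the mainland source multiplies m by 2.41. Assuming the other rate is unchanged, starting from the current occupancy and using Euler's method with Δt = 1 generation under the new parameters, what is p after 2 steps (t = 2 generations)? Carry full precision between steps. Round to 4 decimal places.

Observed p* = 55/284 = 0.19366.
Balance m(1−p*) = e·p* gives m = e·p*/(1−p*) = 0.507×0.19366/0.80634 = 0.12177.
Starting from p₀ = 0.19366; update p ← p + (dp/dt)·Δt with the new parameters.
step 1: Δp = +0.13844, p = 0.33211
step 2: Δp = +0.02762, p = 0.35973

0.3597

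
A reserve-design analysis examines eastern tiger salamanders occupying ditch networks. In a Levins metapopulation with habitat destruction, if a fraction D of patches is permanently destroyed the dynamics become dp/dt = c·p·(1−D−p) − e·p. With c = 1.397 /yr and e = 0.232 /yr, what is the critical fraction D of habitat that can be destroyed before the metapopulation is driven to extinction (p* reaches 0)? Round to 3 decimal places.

0.834

The nontrivial equilibrium is p* = (1−D) − e/c; extinction occurs when this hits zero.
So D_crit = 1 − e/c = 1 − 0.232/1.397 = 1 − 0.1661 = 0.8339.
Note this equals the original equilibrium occupancy — the Levins extinction-debt result.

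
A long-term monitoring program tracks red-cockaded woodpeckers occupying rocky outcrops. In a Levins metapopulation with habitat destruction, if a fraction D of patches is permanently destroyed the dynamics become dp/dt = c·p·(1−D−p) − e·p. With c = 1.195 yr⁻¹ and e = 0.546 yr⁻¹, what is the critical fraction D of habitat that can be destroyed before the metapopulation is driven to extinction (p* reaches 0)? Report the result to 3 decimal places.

0.543

The nontrivial equilibrium is p* = (1−D) − e/c; extinction occurs when this hits zero.
So D_crit = 1 − e/c = 1 − 0.546/1.195 = 1 − 0.4569 = 0.5431.
This equals the undisturbed p*, a classic result of Lande's extension.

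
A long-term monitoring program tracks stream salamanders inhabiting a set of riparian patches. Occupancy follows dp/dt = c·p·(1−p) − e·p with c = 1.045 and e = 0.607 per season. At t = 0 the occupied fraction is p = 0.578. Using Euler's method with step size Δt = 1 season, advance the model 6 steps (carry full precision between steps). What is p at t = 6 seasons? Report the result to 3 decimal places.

0.422

Update rule: p ← p + [c·p·(1−p) − e·p]·Δt with Δt = 1.
  1  |  dp/dt·Δt = -0.095954  |  p_1 = 0.482046
  2  |  dp/dt·Δt = -0.031689  |  p_2 = 0.450357
  3  |  dp/dt·Δt = -0.014692  |  p_3 = 0.435665
  4  |  dp/dt·Δt = -0.007524  |  p_4 = 0.428141
  5  |  dp/dt·Δt = -0.004028  |  p_5 = 0.424113
  6  |  dp/dt·Δt = -0.002205  |  p_6 = 0.421909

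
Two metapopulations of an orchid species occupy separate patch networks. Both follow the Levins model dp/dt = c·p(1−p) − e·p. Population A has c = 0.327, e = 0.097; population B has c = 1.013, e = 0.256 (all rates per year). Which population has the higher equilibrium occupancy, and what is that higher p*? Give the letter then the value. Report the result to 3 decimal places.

B, 0.747

A: p*_A = 1 − 0.097/0.327 = 0.7034.
B: p*_B = 1 − 0.256/1.013 = 0.7473.
B is higher at 0.7473.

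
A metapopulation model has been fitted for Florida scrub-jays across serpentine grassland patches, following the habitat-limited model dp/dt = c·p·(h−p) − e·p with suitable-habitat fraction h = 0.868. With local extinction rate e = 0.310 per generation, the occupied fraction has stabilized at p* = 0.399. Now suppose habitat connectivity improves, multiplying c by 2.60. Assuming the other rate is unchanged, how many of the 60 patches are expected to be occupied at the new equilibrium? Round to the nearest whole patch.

41

Balance c(h−p*) = e gives c = e/(0.868 − 0.39900) = 0.310/0.46900 = 0.66098.
New p* = 0.868 − e/c = 0.868 − 0.31000/1.71855 = 0.68762.
Expected occupied = 60 × 0.68762 = 41.26 ≈ 41.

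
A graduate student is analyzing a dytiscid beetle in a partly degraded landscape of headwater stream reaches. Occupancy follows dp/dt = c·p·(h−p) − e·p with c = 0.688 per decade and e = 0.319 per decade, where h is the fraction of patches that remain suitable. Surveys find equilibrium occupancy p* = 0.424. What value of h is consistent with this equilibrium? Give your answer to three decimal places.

0.888

At equilibrium c(h−p*) = e, so h = p* + e/c.
h = 0.424 + 0.319/0.688 = 0.424 + 0.4637 = 0.8877.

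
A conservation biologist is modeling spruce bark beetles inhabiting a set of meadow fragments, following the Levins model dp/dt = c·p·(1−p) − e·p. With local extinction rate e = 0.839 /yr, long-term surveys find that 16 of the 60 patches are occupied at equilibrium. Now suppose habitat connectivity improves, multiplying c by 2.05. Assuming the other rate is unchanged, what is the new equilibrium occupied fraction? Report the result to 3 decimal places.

Observed p* = 16/60 = 0.26667.
Balance c(1−p*) = e gives c = e/(1 − 0.26667) = 0.839/0.73333 = 1.14410.
New p* = 1 − e/c = 1 − 0.83900/2.34540 = 0.64228.

0.642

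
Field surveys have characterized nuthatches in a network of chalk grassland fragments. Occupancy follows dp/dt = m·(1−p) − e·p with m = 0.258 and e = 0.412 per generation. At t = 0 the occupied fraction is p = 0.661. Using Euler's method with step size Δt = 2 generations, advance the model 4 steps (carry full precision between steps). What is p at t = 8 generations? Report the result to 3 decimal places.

Update rule: p ← p + [m·(1−p) − e·p]·Δt with Δt = 2.
  1  |  dp/dt·Δt = -0.369740  |  p_1 = 0.291260
  2  |  dp/dt·Δt = +0.125712  |  p_2 = 0.416972
  3  |  dp/dt·Δt = -0.042742  |  p_3 = 0.374230
  4  |  dp/dt·Δt = +0.014532  |  p_4 = 0.388762

0.389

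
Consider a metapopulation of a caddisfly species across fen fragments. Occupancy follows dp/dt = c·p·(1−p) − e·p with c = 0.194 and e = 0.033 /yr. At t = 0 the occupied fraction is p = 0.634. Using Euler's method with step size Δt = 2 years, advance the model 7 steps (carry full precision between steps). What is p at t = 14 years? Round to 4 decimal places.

0.8114

Update rule: p ← p + [c·p·(1−p) − e·p]·Δt with Δt = 2.
p: 0.63400 → 0.68219  (Δp = +0.04819)
p: 0.68219 → 0.72129  (Δp = +0.03910)
p: 0.72129 → 0.75168  (Δp = +0.03040)
p: 0.75168 → 0.77449  (Δp = +0.02281)
p: 0.77449 → 0.79114  (Δp = +0.01665)
p: 0.79114 → 0.80304  (Δp = +0.01190)
p: 0.80304 → 0.81141  (Δp = +0.00837)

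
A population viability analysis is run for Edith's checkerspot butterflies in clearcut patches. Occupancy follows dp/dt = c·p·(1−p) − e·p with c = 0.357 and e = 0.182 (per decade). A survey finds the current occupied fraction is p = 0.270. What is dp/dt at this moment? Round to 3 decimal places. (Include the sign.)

0.021

Colonization term: c·p·(1−p) = 0.357×0.270×0.7300 = 0.07036.
Extinction term: e·p = 0.04914.
dp/dt = 0.07036 − 0.04914 = 0.02122.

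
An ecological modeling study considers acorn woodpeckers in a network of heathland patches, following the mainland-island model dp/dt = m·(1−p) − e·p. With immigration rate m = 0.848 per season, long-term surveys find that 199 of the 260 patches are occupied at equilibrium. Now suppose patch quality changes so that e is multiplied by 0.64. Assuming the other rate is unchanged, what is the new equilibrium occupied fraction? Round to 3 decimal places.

0.836

Observed p* = 199/260 = 0.76538.
Balance m(1−p*) = e·p* gives e = m(1−p*)/p* = 0.848×0.23462/0.76538 = 0.25995.
New p* = m/(m+e) = 0.84800/(0.84800+0.16637) = 0.83599.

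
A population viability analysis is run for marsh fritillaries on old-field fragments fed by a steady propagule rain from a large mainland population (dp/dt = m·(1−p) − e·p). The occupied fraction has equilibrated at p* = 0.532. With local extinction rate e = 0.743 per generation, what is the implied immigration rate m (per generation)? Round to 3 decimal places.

At equilibrium m(1−p*) = e·p*, so m = e·p*/(1−p*).
m = 0.743 × 0.532 / 0.4680 = 0.3953/0.4680 = 0.8446.

0.845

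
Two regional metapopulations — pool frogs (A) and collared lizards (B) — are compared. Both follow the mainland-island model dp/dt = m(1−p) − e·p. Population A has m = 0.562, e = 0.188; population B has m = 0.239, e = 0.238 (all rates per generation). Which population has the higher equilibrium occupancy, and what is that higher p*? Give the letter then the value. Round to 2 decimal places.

A, 0.75

A: p*_A = m/(m+e) = 0.562/0.7500 = 0.7493.
B: p*_B = 0.239/0.4770 = 0.5010.
A is higher at 0.7493.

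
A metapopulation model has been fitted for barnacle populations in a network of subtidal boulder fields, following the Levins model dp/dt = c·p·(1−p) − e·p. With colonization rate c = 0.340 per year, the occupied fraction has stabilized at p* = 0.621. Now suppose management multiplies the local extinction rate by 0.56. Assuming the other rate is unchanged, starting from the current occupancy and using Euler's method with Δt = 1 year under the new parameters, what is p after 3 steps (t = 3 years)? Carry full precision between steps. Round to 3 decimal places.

Balance c(1−p*) = e gives e = 0.340×(1 − 0.62100) = 0.12886.
Starting from p₀ = 0.62100; update p ← p + (dp/dt)·Δt with the new parameters.
  1  |  dp/dt·Δt = +0.035210  |  p_1 = 0.656210
  2  |  dp/dt·Δt = +0.029350  |  p_2 = 0.685560
  3  |  dp/dt·Δt = +0.023822  |  p_3 = 0.709382

0.709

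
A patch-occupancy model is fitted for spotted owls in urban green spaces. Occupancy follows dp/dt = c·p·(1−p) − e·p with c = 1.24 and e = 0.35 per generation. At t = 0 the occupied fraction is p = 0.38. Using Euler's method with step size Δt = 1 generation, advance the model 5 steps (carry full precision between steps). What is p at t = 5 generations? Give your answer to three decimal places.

0.718

Update rule: p ← p + [c·p·(1−p) − e·p]·Δt with Δt = 1.
step 1: Δp = +0.15914, p = 0.53914
step 2: Δp = +0.11940, p = 0.65854
step 3: Δp = +0.04834, p = 0.70688
step 4: Δp = +0.00952, p = 0.71640
step 5: Δp = +0.00119, p = 0.71759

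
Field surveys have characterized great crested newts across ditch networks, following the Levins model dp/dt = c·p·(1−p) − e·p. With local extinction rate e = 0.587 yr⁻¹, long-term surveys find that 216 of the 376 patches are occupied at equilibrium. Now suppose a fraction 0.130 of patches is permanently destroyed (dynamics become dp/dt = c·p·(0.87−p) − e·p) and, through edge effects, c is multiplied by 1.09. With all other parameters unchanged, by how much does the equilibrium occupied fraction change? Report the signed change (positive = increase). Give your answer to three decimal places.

-0.095

Observed p* = 216/376 = 0.57447.
Balance c(1−p*) = e gives c = e/(1 − 0.57447) = 0.587/0.42553 = 1.37946.
New p* = 0.87 − e/c = 0.87 − 0.58700/1.50361 = 0.47961.
Δp* = 0.47961 − 0.57447 = -0.09486.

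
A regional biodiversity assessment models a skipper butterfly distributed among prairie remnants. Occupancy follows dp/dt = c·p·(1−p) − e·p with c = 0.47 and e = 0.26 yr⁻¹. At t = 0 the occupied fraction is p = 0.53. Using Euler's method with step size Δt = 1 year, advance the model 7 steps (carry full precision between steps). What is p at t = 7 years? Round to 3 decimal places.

0.460

Update rule: p ← p + [c·p·(1−p) − e·p]·Δt with Δt = 1.
step 1: Δp = -0.02072, p = 0.50928
step 2: Δp = -0.01495, p = 0.49432
step 3: Δp = -0.01104, p = 0.48329
step 4: Δp = -0.00829, p = 0.47500
step 5: Δp = -0.00629, p = 0.46871
step 6: Δp = -0.00482, p = 0.46388
step 7: Δp = -0.00372, p = 0.46016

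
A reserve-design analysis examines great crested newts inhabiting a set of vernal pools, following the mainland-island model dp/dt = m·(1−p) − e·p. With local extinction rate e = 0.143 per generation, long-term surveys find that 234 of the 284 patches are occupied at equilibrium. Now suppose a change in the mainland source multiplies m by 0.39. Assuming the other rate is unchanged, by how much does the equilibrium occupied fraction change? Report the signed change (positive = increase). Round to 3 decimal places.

-0.178

Observed p* = 234/284 = 0.82394.
Balance m(1−p*) = e·p* gives m = e·p*/(1−p*) = 0.143×0.82394/0.17606 = 0.66922.
New p* = m/(m+e) = 0.26100/(0.26100+0.14300) = 0.64604.
Δp* = 0.64604 − 0.82394 = -0.17790.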